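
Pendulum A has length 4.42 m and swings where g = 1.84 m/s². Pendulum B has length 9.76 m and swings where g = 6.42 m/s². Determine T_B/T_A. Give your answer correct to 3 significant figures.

T = 2π√(L/g), so T_B/T_A = √((L_B/g_B)/(L_A/g_A)) = √((9.76/6.42)/(4.42/1.84)) = 0.796.

0.796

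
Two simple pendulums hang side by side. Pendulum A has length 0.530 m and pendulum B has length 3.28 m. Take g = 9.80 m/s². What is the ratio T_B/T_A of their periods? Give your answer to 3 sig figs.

2.49

T ∝ √L, so T_B/T_A = √(L_B/L_A) = √(3.28/0.530) = 2.49.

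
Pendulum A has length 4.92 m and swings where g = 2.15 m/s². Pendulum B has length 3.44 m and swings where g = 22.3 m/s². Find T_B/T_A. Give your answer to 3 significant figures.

0.260

T = 2π√(L/g), so T_B/T_A = √((L_B/g_B)/(L_A/g_A)) = √((3.44/22.3)/(4.92/2.15)) = 0.260.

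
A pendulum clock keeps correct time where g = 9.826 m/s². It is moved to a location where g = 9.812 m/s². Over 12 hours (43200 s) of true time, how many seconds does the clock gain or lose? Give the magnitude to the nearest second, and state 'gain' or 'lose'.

lose 31 s

The clock's period scales as T ∝ 1/√g, so T'/T = √(9.826/9.812) = 1.00071.
In 43200 s of true time the clock registers 43200/1.00071 = 43169.2 s, so it loses 31 s.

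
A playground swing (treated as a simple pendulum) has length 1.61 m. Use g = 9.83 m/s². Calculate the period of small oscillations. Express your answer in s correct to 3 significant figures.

T = 2π√(L/g) = 2π√(1.61/9.83) = 2π × 0.4047 = 2.54 s.

2.54 s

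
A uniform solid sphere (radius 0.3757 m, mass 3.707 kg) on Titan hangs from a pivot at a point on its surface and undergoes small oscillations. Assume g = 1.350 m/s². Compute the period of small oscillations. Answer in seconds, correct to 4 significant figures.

3.922 s

I_cm = (2/5)mr² = 0.20930 kg·m². The pivot is at distance d = 0.3757 m from the centre of mass.
By the parallel-axis theorem, I = I_cm + md² = 0.20930 + 0.52324 = 0.73254 kg·m².
T = 2π√(I/(mgd)) = 2π√(0.73254/(3.707 × 1.350 × 0.3757)) = 3.922 s.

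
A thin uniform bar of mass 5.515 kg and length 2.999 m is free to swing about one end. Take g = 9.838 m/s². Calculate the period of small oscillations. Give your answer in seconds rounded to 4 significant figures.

2.832 s

For a physical pendulum T = 2π√(I/(mgd)), with d = 1.4995 m from pivot to centre of mass.
I_cm = mL²/12 = 5.515 × 2.999²/12 = 4.1335 kg·m²; I = I_cm + md² = 4.1335 + 5.515 × 1.4995² = 16.534 kg·m².
T = 2π√(16.534/(5.515 × 9.838 × 1.4995)) = 2.832 s.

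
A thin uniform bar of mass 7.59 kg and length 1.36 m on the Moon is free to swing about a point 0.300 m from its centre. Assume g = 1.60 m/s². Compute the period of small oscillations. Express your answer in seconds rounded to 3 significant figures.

4.48 s

For a physical pendulum T = 2π√(I/(mgd)), with d = 0.3000 m from pivot to centre of mass.
I_cm = mL²/12 = 7.59 × 1.36²/12 = 1.170 kg·m²; I = I_cm + md² = 1.170 + 7.59 × 0.3000² = 1.853 kg·m².
T = 2π√(1.853/(7.59 × 1.60 × 0.3000)) = 4.48 s.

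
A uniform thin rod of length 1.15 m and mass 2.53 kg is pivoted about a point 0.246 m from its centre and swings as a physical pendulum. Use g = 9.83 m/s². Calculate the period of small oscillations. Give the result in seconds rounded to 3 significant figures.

For a physical pendulum T = 2π√(I/(mgd)), with d = 0.2460 m from pivot to centre of mass.
I_cm = mL²/12 = 2.53 × 1.15²/12 = 0.2788 kg·m²; I = I_cm + md² = 0.2788 + 2.53 × 0.2460² = 0.4319 kg·m².
T = 2π√(0.4319/(2.53 × 9.83 × 0.2460)) = 1.67 s.

1.67 s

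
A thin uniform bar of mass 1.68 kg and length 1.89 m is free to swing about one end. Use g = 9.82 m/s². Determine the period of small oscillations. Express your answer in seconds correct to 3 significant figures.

2.25 s

For a physical pendulum T = 2π√(I/(mgd)), with d = 0.9450 m from pivot to centre of mass.
I_cm = mL²/12 = 1.68 × 1.89²/12 = 0.5001 kg·m²; I = I_cm + md² = 0.5001 + 1.68 × 0.9450² = 2.000 kg·m².
T = 2π√(2.000/(1.68 × 9.82 × 0.9450)) = 2.25 s.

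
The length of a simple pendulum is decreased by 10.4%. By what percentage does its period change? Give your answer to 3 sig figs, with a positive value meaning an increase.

T ∝ √L, so T'/T = √(0.8960) = 0.9466.
Percentage change in T = (0.9466 − 1) × 100% = -5.34%.

-5.34%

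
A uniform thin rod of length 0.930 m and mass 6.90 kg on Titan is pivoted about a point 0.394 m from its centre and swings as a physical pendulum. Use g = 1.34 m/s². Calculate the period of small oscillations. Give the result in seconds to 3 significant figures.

For a physical pendulum T = 2π√(I/(mgd)), with d = 0.3940 m from pivot to centre of mass.
I_cm = mL²/12 = 6.90 × 0.930²/12 = 0.4973 kg·m²; I = I_cm + md² = 0.4973 + 6.90 × 0.3940² = 1.568 kg·m².
T = 2π√(1.568/(6.90 × 1.34 × 0.3940)) = 4.12 s.

4.12 s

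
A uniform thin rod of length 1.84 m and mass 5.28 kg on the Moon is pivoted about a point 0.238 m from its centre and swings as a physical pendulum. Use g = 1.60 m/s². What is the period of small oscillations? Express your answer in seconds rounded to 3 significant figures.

For a physical pendulum T = 2π√(I/(mgd)), with d = 0.2380 m from pivot to centre of mass.
I_cm = mL²/12 = 5.28 × 1.84²/12 = 1.490 kg·m²; I = I_cm + md² = 1.490 + 5.28 × 0.2380² = 1.789 kg·m².
T = 2π√(1.789/(5.28 × 1.60 × 0.2380)) = 5.93 s.

5.93 s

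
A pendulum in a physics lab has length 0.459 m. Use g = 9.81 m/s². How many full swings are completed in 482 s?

T = 2π√(L/g) = 2π√(0.459/9.81) = 1.359 s.
Number of complete oscillations = ⌊482/1.359⌋ = ⌊354.6⌋ = 354.

354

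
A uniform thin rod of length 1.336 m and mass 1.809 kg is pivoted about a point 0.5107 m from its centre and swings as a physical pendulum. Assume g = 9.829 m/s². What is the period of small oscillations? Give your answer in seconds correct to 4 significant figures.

1.795 s

For a physical pendulum T = 2π√(I/(mgd)), with d = 0.51070 m from pivot to centre of mass.
I_cm = mL²/12 = 1.809 × 1.336²/12 = 0.26907 kg·m²; I = I_cm + md² = 0.26907 + 1.809 × 0.51070² = 0.74089 kg·m².
T = 2π√(0.74089/(1.809 × 9.829 × 0.51070)) = 1.795 s.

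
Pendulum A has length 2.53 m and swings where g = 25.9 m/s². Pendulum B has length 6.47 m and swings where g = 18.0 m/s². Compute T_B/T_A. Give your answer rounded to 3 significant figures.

T = 2π√(L/g), so T_B/T_A = √((L_B/g_B)/(L_A/g_A)) = √((6.47/18.0)/(2.53/25.9)) = 1.92.

1.92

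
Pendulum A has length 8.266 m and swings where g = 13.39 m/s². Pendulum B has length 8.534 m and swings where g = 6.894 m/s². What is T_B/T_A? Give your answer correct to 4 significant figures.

1.416

T = 2π√(L/g), so T_B/T_A = √((L_B/g_B)/(L_A/g_A)) = √((8.534/6.894)/(8.266/13.39)) = 1.416.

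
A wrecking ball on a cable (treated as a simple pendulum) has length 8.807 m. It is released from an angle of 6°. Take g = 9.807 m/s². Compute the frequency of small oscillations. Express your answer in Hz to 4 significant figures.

0.1679 Hz

T = 2π√(L/g) = 2π√(8.807/9.807) = 5.9542 s, so f = 1/T = 0.1679 Hz.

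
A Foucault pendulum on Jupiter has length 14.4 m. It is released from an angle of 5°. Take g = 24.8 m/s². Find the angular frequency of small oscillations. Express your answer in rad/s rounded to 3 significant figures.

1.31 rad/s

ω = √(g/L) = √(24.8/14.4) = 1.31 rad/s.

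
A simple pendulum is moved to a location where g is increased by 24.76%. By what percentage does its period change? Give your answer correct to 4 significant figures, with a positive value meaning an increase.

-10.47%

T ∝ 1/√g, so T'/T = 1/√(1.2476) = 0.89529.
Percentage change in T = (0.89529 − 1) × 100% = -10.47%.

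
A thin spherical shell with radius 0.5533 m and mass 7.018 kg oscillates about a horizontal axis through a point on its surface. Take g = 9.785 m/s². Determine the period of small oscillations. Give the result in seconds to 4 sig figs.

I_cm = (2/3)mr² = 1.4323 kg·m². The pivot is at distance d = 0.5533 m from the centre of mass.
By the parallel-axis theorem, I = I_cm + md² = 1.4323 + 2.1485 = 3.5808 kg·m².
T = 2π√(I/(mgd)) = 2π√(3.5808/(7.018 × 9.785 × 0.5533)) = 1.929 s.

1.929 s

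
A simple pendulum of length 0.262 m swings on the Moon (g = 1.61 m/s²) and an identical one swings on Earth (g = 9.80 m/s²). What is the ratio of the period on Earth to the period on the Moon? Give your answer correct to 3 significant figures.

0.405

T ∝ 1/√g, so T₂/T₁ = √(g₁/g₂) = √(1.61/9.80) = 0.405.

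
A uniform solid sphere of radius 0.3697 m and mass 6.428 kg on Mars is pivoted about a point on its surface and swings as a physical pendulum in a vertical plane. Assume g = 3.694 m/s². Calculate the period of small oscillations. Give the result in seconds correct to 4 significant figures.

2.352 s

I_cm = (2/5)mr² = 0.35143 kg·m². The pivot is at distance d = 0.3697 m from the centre of mass.
By the parallel-axis theorem, I = I_cm + md² = 0.35143 + 0.87857 = 1.2300 kg·m².
T = 2π√(I/(mgd)) = 2π√(1.2300/(6.428 × 3.694 × 0.3697)) = 2.352 s.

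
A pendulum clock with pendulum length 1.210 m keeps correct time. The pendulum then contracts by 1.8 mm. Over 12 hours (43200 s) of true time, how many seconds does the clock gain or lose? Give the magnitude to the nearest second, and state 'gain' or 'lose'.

T ∝ √L, so T'/T = √(1.20820/1.210) = 0.999256.
In 43200 s of true time the clock registers 43200/0.999256 = 43232.2 s, so it gains 32 s.

gain 32 s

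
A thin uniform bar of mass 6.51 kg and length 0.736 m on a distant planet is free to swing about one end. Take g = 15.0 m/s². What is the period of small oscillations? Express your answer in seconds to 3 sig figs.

For a physical pendulum T = 2π√(I/(mgd)), with d = 0.3680 m from pivot to centre of mass.
I_cm = mL²/12 = 6.51 × 0.736²/12 = 0.2939 kg·m²; I = I_cm + md² = 0.2939 + 6.51 × 0.3680² = 1.175 kg·m².
T = 2π√(1.175/(6.51 × 15.0 × 0.3680)) = 1.14 s.

1.14 s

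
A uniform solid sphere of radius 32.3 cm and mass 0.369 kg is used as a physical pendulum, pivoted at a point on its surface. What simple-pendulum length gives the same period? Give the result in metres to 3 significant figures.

The equivalent simple-pendulum length is L_eq = I/(md), where I is about the pivot and d = 0.3230 m.
I_cm = (2/5)mR² = 0.01540 kg·m², so I = I_cm + md² = 0.01540 + 0.03850 = 0.05390 kg·m².
L_eq = 0.05390/(0.369 × 0.3230) = 0.452 m.

0.452 m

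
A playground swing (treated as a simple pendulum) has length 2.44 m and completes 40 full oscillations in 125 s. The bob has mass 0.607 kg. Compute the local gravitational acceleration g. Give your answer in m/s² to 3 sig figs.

9.86 m/s²

T = 125/40 = 3.125 s.
From T = 2π√(L/g), g = 4π²L/T² = 4π² × 2.44/3.125² = 9.86 m/s².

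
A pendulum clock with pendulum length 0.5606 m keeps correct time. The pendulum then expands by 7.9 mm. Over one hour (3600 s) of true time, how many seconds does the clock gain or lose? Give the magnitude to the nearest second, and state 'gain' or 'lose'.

lose 25 s

T ∝ √L, so T'/T = √(0.56850/0.5606) = 1.00702.
In 3600 s of true time the clock registers 3600/1.00702 = 3574.9 s, so it loses 25 s.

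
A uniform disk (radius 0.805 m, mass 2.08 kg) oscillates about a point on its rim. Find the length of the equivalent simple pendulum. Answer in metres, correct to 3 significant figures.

1.21 m

The equivalent simple-pendulum length is L_eq = I/(md), where I is about the pivot and d = 0.8050 m.
I_cm = ½mR² = 0.6739 kg·m², so I = I_cm + md² = 0.6739 + 1.348 = 2.022 kg·m².
L_eq = 2.022/(2.08 × 0.8050) = 1.21 m.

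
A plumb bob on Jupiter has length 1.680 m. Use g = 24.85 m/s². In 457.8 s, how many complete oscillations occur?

T = 2π√(L/g) = 2π√(1.680/24.85) = 1.6337 s.
Number of complete oscillations = ⌊457.8/1.6337⌋ = ⌊280.22⌋ = 280.

280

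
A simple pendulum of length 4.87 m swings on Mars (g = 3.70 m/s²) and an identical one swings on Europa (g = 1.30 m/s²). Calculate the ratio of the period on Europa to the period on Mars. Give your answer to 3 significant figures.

1.69

T ∝ 1/√g, so T₂/T₁ = √(g₁/g₂) = √(3.70/1.30) = 1.69.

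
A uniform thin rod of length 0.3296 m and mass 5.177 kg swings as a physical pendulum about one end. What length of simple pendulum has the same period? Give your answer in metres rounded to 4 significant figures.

0.2197 m

The equivalent simple-pendulum length is L_eq = I/(md), where I is about the pivot and d = 0.16480 m.
I_cm = (1/12)mL² = 0.046867 kg·m², so I = I_cm + md² = 0.046867 + 0.14060 = 0.18747 kg·m².
L_eq = 0.18747/(5.177 × 0.16480) = 0.2197 m.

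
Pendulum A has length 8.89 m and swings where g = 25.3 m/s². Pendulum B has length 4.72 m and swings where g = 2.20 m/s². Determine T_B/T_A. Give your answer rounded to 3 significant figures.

2.47

T = 2π√(L/g), so T_B/T_A = √((L_B/g_B)/(L_A/g_A)) = √((4.72/2.20)/(8.89/25.3)) = 2.47.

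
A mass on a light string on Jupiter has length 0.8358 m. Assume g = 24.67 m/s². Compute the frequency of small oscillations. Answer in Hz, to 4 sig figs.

0.8647 Hz

T = 2π√(L/g) = 2π√(0.8358/24.67) = 1.1565 s, so f = 1/T = 0.8647 Hz.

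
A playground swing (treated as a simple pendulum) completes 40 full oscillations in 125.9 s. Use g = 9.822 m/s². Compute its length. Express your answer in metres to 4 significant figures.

T = 125.9/40 = 3.1475 s.
From T = 2π√(L/g), L = gT²/(4π²) = 9.822 × 3.1475²/(4π²) = 2.465 m.

2.465 m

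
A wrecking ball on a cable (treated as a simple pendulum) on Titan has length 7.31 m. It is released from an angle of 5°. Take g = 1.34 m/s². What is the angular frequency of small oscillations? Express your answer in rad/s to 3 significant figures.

ω = √(g/L) = √(1.34/7.31) = 0.428 rad/s.

0.428 rad/s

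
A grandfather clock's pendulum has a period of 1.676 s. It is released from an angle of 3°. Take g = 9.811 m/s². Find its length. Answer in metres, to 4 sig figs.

From T = 2π√(L/g), L = gT²/(4π²) = 9.811 × 1.6760²/(4π²) = 0.6981 m.

0.6981 m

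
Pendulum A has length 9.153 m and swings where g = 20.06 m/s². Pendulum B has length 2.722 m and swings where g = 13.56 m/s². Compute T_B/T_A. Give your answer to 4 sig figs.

0.6633

T = 2π√(L/g), so T_B/T_A = √((L_B/g_B)/(L_A/g_A)) = √((2.722/13.56)/(9.153/20.06)) = 0.6633.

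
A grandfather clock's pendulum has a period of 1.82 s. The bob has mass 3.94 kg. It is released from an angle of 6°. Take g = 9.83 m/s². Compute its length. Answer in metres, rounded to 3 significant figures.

0.825 m

From T = 2π√(L/g), L = gT²/(4π²) = 9.83 × 1.820²/(4π²) = 0.825 m.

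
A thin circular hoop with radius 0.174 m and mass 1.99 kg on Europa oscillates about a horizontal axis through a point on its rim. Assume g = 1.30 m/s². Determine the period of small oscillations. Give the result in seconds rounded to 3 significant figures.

I_cm = mr² = 0.06025 kg·m². The pivot is at distance d = 0.174 m from the centre of mass.
By the parallel-axis theorem, I = I_cm + md² = 0.06025 + 0.06025 = 0.1205 kg·m².
T = 2π√(I/(mgd)) = 2π√(0.1205/(1.99 × 1.30 × 0.174)) = 3.25 s.

3.25 s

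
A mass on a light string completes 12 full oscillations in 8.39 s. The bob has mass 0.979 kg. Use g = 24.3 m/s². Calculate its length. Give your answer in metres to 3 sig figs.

T = 8.39/12 = 0.6992 s.
From T = 2π√(L/g), L = gT²/(4π²) = 24.3 × 0.6992²/(4π²) = 0.301 m.

0.301 m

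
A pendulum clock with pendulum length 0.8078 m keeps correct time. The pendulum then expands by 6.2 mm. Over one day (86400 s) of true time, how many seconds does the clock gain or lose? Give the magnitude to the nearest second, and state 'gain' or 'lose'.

lose 330 s

T ∝ √L, so T'/T = √(0.81400/0.8078) = 1.00383.
In 86400 s of true time the clock registers 86400/1.00383 = 86070.3 s, so it loses 330 s.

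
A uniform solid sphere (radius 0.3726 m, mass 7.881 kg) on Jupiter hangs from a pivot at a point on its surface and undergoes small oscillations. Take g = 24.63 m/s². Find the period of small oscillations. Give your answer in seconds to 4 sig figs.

0.9144 s

I_cm = (2/5)mr² = 0.43765 kg·m². The pivot is at distance d = 0.3726 m from the centre of mass.
By the parallel-axis theorem, I = I_cm + md² = 0.43765 + 1.0941 = 1.5318 kg·m².
T = 2π√(I/(mgd)) = 2π√(1.5318/(7.881 × 24.63 × 0.3726)) = 0.9144 s.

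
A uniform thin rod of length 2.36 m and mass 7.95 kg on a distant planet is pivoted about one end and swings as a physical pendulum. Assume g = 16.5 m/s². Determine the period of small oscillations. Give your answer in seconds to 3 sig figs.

For a physical pendulum T = 2π√(I/(mgd)), with d = 1.180 m from pivot to centre of mass.
I_cm = mL²/12 = 7.95 × 2.36²/12 = 3.690 kg·m²; I = I_cm + md² = 3.690 + 7.95 × 1.180² = 14.76 kg·m².
T = 2π√(14.76/(7.95 × 16.5 × 1.180)) = 1.94 s.

1.94 s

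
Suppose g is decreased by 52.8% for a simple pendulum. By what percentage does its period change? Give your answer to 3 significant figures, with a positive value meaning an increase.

45.6%

T ∝ 1/√g, so T'/T = 1/√(0.4720) = 1.456.
Percentage change in T = (1.456 − 1) × 100% = 45.6%.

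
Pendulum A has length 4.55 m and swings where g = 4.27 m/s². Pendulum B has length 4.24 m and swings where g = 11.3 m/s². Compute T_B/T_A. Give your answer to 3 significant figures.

T = 2π√(L/g), so T_B/T_A = √((L_B/g_B)/(L_A/g_A)) = √((4.24/11.3)/(4.55/4.27)) = 0.593.

0.593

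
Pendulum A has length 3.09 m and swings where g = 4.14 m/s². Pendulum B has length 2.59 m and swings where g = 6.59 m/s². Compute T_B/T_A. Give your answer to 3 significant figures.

0.726

T = 2π√(L/g), so T_B/T_A = √((L_B/g_B)/(L_A/g_A)) = √((2.59/6.59)/(3.09/4.14)) = 0.726.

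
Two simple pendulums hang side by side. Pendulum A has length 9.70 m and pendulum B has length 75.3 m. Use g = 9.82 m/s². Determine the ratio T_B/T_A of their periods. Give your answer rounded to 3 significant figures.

T ∝ √L, so T_B/T_A = √(L_B/L_A) = √(75.3/9.70) = 2.79.

2.79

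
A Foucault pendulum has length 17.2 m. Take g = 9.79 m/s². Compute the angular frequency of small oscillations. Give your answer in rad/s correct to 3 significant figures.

0.754 rad/s

ω = √(g/L) = √(9.79/17.2) = 0.754 rad/s.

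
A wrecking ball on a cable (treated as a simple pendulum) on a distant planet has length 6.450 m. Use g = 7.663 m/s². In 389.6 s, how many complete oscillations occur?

67

T = 2π√(L/g) = 2π√(6.450/7.663) = 5.7645 s.
Number of complete oscillations = ⌊389.6/5.7645⌋ = ⌊67.586⌋ = 67.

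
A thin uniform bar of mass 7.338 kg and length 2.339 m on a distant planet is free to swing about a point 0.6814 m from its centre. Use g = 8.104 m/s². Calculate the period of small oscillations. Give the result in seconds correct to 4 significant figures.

2.565 s

For a physical pendulum T = 2π√(I/(mgd)), with d = 0.68140 m from pivot to centre of mass.
I_cm = mL²/12 = 7.338 × 2.339²/12 = 3.3455 kg·m²; I = I_cm + md² = 3.3455 + 7.338 × 0.68140² = 6.7525 kg·m².
T = 2π√(6.7525/(7.338 × 8.104 × 0.68140)) = 2.565 s.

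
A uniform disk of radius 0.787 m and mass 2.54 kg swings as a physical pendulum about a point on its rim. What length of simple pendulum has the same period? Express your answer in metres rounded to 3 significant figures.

The equivalent simple-pendulum length is L_eq = I/(md), where I is about the pivot and d = 0.7870 m.
I_cm = ½mR² = 0.7866 kg·m², so I = I_cm + md² = 0.7866 + 1.573 = 2.360 kg·m².
L_eq = 2.360/(2.54 × 0.7870) = 1.18 m.

1.18 m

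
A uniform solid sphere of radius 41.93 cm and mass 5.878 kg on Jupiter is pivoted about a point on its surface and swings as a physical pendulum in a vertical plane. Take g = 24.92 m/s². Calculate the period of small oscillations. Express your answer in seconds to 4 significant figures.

I_cm = (2/5)mr² = 0.41337 kg·m². The pivot is at distance d = 0.4193 m from the centre of mass.
By the parallel-axis theorem, I = I_cm + md² = 0.41337 + 1.0334 = 1.4468 kg·m².
T = 2π√(I/(mgd)) = 2π√(1.4468/(5.878 × 24.92 × 0.4193)) = 0.9643 s.

0.9643 s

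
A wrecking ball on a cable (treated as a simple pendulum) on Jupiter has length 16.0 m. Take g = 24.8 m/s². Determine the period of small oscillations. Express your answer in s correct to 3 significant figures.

5.05 s

T = 2π√(L/g) = 2π√(16.0/24.8) = 2π × 0.8032 = 5.05 s.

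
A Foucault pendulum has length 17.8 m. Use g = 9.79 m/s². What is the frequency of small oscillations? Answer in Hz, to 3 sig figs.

T = 2π√(L/g) = 2π√(17.8/9.79) = 8.472 s, so f = 1/T = 0.118 Hz.

0.118 Hz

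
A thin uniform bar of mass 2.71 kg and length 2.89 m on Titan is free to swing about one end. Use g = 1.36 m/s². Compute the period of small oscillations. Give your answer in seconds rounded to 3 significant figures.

7.48 s

For a physical pendulum T = 2π√(I/(mgd)), with d = 1.445 m from pivot to centre of mass.
I_cm = mL²/12 = 2.71 × 2.89²/12 = 1.886 kg·m²; I = I_cm + md² = 1.886 + 2.71 × 1.445² = 7.545 kg·m².
T = 2π√(7.545/(2.71 × 1.36 × 1.445)) = 7.48 s.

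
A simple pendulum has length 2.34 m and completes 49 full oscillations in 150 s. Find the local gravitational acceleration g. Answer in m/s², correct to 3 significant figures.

T = 150/49 = 3.061 s.
From T = 2π√(L/g), g = 4π²L/T² = 4π² × 2.34/3.061² = 9.86 m/s².

9.86 m/s²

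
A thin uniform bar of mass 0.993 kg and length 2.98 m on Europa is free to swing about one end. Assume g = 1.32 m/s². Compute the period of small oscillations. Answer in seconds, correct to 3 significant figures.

7.71 s

For a physical pendulum T = 2π√(I/(mgd)), with d = 1.490 m from pivot to centre of mass.
I_cm = mL²/12 = 0.993 × 2.98²/12 = 0.7349 kg·m²; I = I_cm + md² = 0.7349 + 0.993 × 1.490² = 2.939 kg·m².
T = 2π√(2.939/(0.993 × 1.32 × 1.490)) = 7.71 s.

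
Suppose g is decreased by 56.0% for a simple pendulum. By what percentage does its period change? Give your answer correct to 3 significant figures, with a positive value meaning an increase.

50.8%

T ∝ 1/√g, so T'/T = 1/√(0.4400) = 1.508.
Percentage change in T = (1.508 − 1) × 100% = 50.8%.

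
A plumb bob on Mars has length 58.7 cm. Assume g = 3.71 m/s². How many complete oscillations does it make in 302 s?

120

T = 2π√(L/g) = 2π√(0.587/3.71) = 2.499 s.
Number of complete oscillations = ⌊302/2.499⌋ = ⌊120.8⌋ = 120.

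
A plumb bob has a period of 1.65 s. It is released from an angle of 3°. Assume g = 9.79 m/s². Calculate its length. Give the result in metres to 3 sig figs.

From T = 2π√(L/g), L = gT²/(4π²) = 9.79 × 1.650²/(4π²) = 0.675 m.

0.675 m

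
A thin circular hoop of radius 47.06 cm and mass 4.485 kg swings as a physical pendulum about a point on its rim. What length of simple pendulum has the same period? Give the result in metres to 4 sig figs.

0.9412 m

The equivalent simple-pendulum length is L_eq = I/(md), where I is about the pivot and d = 0.47060 m.
I_cm = mR² = 0.99327 kg·m², so I = I_cm + md² = 0.99327 + 0.99327 = 1.9865 kg·m².
L_eq = 1.9865/(4.485 × 0.47060) = 0.9412 m.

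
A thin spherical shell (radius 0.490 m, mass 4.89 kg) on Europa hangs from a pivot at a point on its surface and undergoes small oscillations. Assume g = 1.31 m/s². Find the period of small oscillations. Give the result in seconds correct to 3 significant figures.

I_cm = (2/3)mr² = 0.7827 kg·m². The pivot is at distance d = 0.490 m from the centre of mass.
By the parallel-axis theorem, I = I_cm + md² = 0.7827 + 1.174 = 1.957 kg·m².
T = 2π√(I/(mgd)) = 2π√(1.957/(4.89 × 1.31 × 0.490)) = 4.96 s.

4.96 s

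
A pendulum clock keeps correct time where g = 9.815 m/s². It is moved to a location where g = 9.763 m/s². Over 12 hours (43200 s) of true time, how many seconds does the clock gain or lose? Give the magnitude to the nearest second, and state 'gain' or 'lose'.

The clock's period scales as T ∝ 1/√g, so T'/T = √(9.815/9.763) = 1.00266.
In 43200 s of true time the clock registers 43200/1.00266 = 43085.4 s, so it loses 115 s.

lose 115 s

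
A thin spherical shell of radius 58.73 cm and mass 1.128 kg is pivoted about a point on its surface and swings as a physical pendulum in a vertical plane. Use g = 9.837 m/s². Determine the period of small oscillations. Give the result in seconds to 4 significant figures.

I_cm = (2/3)mr² = 0.25938 kg·m². The pivot is at distance d = 0.5873 m from the centre of mass.
By the parallel-axis theorem, I = I_cm + md² = 0.25938 + 0.38907 = 0.64845 kg·m².
T = 2π√(I/(mgd)) = 2π√(0.64845/(1.128 × 9.837 × 0.5873)) = 1.982 s.

1.982 s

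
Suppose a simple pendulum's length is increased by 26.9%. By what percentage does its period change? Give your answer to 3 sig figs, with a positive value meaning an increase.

12.6%

T ∝ √L, so T'/T = √(1.269) = 1.126.
Percentage change in T = (1.126 − 1) × 100% = 12.6%.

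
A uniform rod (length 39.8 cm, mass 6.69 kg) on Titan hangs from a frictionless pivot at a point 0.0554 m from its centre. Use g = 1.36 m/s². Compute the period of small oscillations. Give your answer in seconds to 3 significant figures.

For a physical pendulum T = 2π√(I/(mgd)), with d = 0.05540 m from pivot to centre of mass.
I_cm = mL²/12 = 6.69 × 0.398²/12 = 0.08831 kg·m²; I = I_cm + md² = 0.08831 + 6.69 × 0.05540² = 0.1088 kg·m².
T = 2π√(0.1088/(6.69 × 1.36 × 0.05540)) = 2.92 s.

2.92 s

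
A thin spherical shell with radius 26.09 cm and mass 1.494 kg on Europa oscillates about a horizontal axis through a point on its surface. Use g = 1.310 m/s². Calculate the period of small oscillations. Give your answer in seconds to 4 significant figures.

I_cm = (2/3)mr² = 0.067797 kg·m². The pivot is at distance d = 0.2609 m from the centre of mass.
By the parallel-axis theorem, I = I_cm + md² = 0.067797 + 0.10169 = 0.16949 kg·m².
T = 2π√(I/(mgd)) = 2π√(0.16949/(1.494 × 1.310 × 0.2609)) = 3.620 s.

3.620 s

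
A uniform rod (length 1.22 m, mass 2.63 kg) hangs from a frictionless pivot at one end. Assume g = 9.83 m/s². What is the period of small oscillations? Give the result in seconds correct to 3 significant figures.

1.81 s

For a physical pendulum T = 2π√(I/(mgd)), with d = 0.6100 m from pivot to centre of mass.
I_cm = mL²/12 = 2.63 × 1.22²/12 = 0.3262 kg·m²; I = I_cm + md² = 0.3262 + 2.63 × 0.6100² = 1.305 kg·m².
T = 2π√(1.305/(2.63 × 9.83 × 0.6100)) = 1.81 s.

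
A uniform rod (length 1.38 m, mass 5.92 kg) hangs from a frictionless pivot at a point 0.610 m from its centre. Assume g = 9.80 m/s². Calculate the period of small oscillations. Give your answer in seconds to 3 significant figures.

For a physical pendulum T = 2π√(I/(mgd)), with d = 0.6100 m from pivot to centre of mass.
I_cm = mL²/12 = 5.92 × 1.38²/12 = 0.9395 kg·m²; I = I_cm + md² = 0.9395 + 5.92 × 0.6100² = 3.142 kg·m².
T = 2π√(3.142/(5.92 × 9.80 × 0.6100)) = 1.87 s.

1.87 s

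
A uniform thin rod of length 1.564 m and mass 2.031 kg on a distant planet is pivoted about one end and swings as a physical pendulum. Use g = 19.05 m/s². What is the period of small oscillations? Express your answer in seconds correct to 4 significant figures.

For a physical pendulum T = 2π√(I/(mgd)), with d = 0.78200 m from pivot to centre of mass.
I_cm = mL²/12 = 2.031 × 1.564²/12 = 0.41400 kg·m²; I = I_cm + md² = 0.41400 + 2.031 × 0.78200² = 1.6560 kg·m².
T = 2π√(1.6560/(2.031 × 19.05 × 0.78200)) = 1.470 s.

1.470 s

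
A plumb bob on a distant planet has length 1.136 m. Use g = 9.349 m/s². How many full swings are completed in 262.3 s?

119

T = 2π√(L/g) = 2π√(1.136/9.349) = 2.1902 s.
Number of complete oscillations = ⌊262.3/2.1902⌋ = ⌊119.76⌋ = 119.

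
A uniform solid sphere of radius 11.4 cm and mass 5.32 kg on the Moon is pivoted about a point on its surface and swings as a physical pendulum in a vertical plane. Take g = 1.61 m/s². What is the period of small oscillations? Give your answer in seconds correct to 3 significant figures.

I_cm = (2/5)mr² = 0.02766 kg·m². The pivot is at distance d = 0.114 m from the centre of mass.
By the parallel-axis theorem, I = I_cm + md² = 0.02766 + 0.06914 = 0.09679 kg·m².
T = 2π√(I/(mgd)) = 2π√(0.09679/(5.32 × 1.61 × 0.114)) = 1.98 s.

1.98 s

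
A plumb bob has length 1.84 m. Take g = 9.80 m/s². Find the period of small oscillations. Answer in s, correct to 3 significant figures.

T = 2π√(L/g) = 2π√(1.84/9.80) = 2π × 0.4333 = 2.72 s.

2.72 s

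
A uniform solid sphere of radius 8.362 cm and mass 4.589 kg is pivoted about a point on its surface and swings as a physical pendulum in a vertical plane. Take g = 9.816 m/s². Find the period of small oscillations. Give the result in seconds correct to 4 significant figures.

I_cm = (2/5)mr² = 0.012835 kg·m². The pivot is at distance d = 0.08362 m from the centre of mass.
By the parallel-axis theorem, I = I_cm + md² = 0.012835 + 0.032088 = 0.044923 kg·m².
T = 2π√(I/(mgd)) = 2π√(0.044923/(4.589 × 9.816 × 0.08362)) = 0.6862 s.

0.6862 s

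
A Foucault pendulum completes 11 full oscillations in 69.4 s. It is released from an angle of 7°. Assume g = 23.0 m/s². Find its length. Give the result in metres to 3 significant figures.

T = 69.4/11 = 6.309 s.
From T = 2π√(L/g), L = gT²/(4π²) = 23.0 × 6.309²/(4π²) = 23.2 m.

23.2 m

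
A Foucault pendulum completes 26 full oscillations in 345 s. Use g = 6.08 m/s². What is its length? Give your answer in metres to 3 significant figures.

27.1 m

T = 345/26 = 13.27 s.
From T = 2π√(L/g), L = gT²/(4π²) = 6.08 × 13.27²/(4π²) = 27.1 m.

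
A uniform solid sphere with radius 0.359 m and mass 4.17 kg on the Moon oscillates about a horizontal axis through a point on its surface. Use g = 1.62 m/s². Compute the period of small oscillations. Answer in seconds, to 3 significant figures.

3.50 s

I_cm = (2/5)mr² = 0.2150 kg·m². The pivot is at distance d = 0.359 m from the centre of mass.
By the parallel-axis theorem, I = I_cm + md² = 0.2150 + 0.5374 = 0.7524 kg·m².
T = 2π√(I/(mgd)) = 2π√(0.7524/(4.17 × 1.62 × 0.359)) = 3.50 s.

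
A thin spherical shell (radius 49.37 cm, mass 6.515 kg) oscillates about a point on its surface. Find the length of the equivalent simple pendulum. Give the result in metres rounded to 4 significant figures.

The equivalent simple-pendulum length is L_eq = I/(md), where I is about the pivot and d = 0.49370 m.
I_cm = (2/3)mR² = 1.0586 kg·m², so I = I_cm + md² = 1.0586 + 1.5880 = 2.6466 kg·m².
L_eq = 2.6466/(6.515 × 0.49370) = 0.8228 m.

0.8228 m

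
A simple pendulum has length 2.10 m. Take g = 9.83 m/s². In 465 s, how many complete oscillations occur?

160

T = 2π√(L/g) = 2π√(2.10/9.83) = 2.904 s.
Number of complete oscillations = ⌊465/2.904⌋ = ⌊160.1⌋ = 160.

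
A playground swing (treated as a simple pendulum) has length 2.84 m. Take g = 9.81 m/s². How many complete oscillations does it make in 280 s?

T = 2π√(L/g) = 2π√(2.84/9.81) = 3.381 s.
Number of complete oscillations = ⌊280/3.381⌋ = ⌊82.82⌋ = 82.

82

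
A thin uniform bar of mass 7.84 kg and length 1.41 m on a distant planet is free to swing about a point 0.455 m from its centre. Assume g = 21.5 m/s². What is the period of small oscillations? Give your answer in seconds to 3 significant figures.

1.23 s

For a physical pendulum T = 2π√(I/(mgd)), with d = 0.4550 m from pivot to centre of mass.
I_cm = mL²/12 = 7.84 × 1.41²/12 = 1.299 kg·m²; I = I_cm + md² = 1.299 + 7.84 × 0.4550² = 2.922 kg·m².
T = 2π√(2.922/(7.84 × 21.5 × 0.4550)) = 1.23 s.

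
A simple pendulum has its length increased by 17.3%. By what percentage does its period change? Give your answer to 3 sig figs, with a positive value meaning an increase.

T ∝ √L, so T'/T = √(1.173) = 1.083.
Percentage change in T = (1.083 − 1) × 100% = 8.31%.

8.31%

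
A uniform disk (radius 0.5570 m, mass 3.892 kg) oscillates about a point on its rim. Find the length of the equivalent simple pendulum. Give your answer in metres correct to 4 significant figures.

0.8355 m

The equivalent simple-pendulum length is L_eq = I/(md), where I is about the pivot and d = 0.55700 m.
I_cm = ½mR² = 0.60374 kg·m², so I = I_cm + md² = 0.60374 + 1.2075 = 1.8112 kg·m².
L_eq = 1.8112/(3.892 × 0.55700) = 0.8355 m.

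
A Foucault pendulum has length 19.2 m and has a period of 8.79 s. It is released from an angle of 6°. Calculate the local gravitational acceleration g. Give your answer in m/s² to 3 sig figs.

From T = 2π√(L/g), g = 4π²L/T² = 4π² × 19.2/8.790² = 9.81 m/s².

9.81 m/s²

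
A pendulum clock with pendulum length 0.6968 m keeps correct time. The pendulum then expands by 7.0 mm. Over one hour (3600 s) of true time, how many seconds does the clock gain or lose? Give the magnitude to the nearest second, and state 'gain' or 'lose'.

T ∝ √L, so T'/T = √(0.70380/0.6968) = 1.00501.
In 3600 s of true time the clock registers 3600/1.00501 = 3582.1 s, so it loses 18 s.

lose 18 s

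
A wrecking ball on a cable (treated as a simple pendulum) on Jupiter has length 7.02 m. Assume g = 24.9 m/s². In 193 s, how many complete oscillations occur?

57

T = 2π√(L/g) = 2π√(7.02/24.9) = 3.336 s.
Number of complete oscillations = ⌊193/3.336⌋ = ⌊57.85⌋ = 57.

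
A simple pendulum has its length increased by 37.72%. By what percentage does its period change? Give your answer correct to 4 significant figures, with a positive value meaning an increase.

T ∝ √L, so T'/T = √(1.3772) = 1.1735.
Percentage change in T = (1.1735 − 1) × 100% = 17.35%.

17.35%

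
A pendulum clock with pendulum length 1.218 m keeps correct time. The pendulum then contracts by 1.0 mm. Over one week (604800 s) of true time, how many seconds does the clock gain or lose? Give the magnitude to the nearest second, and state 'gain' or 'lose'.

T ∝ √L, so T'/T = √(1.21700/1.218) = 0.999589.
In 604800 s of true time the clock registers 604800/0.999589 = 605048.4 s, so it gains 248 s.

gain 248 s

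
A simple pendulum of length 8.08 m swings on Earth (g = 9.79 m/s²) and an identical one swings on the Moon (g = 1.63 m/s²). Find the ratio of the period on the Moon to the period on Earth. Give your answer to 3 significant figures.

2.45

T ∝ 1/√g, so T₂/T₁ = √(g₁/g₂) = √(9.79/1.63) = 2.45.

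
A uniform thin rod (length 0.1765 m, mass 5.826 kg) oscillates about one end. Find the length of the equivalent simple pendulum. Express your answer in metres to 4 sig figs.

0.1177 m

The equivalent simple-pendulum length is L_eq = I/(md), where I is about the pivot and d = 0.088250 m.
I_cm = (1/12)mL² = 0.015124 kg·m², so I = I_cm + md² = 0.015124 + 0.045373 = 0.060498 kg·m².
L_eq = 0.060498/(5.826 × 0.088250) = 0.1177 m.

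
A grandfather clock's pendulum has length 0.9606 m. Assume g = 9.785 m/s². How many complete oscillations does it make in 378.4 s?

192

T = 2π√(L/g) = 2π√(0.9606/9.785) = 1.9687 s.
Number of complete oscillations = ⌊378.4/1.9687⌋ = ⌊192.21⌋ = 192.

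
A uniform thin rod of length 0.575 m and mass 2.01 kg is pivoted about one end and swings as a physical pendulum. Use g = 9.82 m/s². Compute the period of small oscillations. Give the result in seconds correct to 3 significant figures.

For a physical pendulum T = 2π√(I/(mgd)), with d = 0.2875 m from pivot to centre of mass.
I_cm = mL²/12 = 2.01 × 0.575²/12 = 0.05538 kg·m²; I = I_cm + md² = 0.05538 + 2.01 × 0.2875² = 0.2215 kg·m².
T = 2π√(0.2215/(2.01 × 9.82 × 0.2875)) = 1.24 s.

1.24 s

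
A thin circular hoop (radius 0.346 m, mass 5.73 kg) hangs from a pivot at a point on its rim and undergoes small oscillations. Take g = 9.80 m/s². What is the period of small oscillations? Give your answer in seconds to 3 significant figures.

I_cm = mr² = 0.6860 kg·m². The pivot is at distance d = 0.346 m from the centre of mass.
By the parallel-axis theorem, I = I_cm + md² = 0.6860 + 0.6860 = 1.372 kg·m².
T = 2π√(I/(mgd)) = 2π√(1.372/(5.73 × 9.80 × 0.346)) = 1.67 s.

1.67 s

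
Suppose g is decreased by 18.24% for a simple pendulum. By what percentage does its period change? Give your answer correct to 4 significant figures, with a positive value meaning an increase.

10.59%

T ∝ 1/√g, so T'/T = 1/√(0.81760) = 1.1059.
Percentage change in T = (1.1059 − 1) × 100% = 10.59%.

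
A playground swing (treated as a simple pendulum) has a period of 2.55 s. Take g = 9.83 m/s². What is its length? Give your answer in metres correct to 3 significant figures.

1.62 m

From T = 2π√(L/g), L = gT²/(4π²) = 9.83 × 2.550²/(4π²) = 1.62 m.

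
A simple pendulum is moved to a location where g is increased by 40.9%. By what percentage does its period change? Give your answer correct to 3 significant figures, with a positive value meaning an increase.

-15.8%

T ∝ 1/√g, so T'/T = 1/√(1.409) = 0.8425.
Percentage change in T = (0.8425 − 1) × 100% = -15.8%.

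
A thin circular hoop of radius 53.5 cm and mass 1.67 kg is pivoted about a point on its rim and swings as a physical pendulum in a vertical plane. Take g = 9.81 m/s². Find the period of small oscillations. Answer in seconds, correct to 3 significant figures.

2.08 s

I_cm = mr² = 0.4780 kg·m². The pivot is at distance d = 0.535 m from the centre of mass.
By the parallel-axis theorem, I = I_cm + md² = 0.4780 + 0.4780 = 0.9560 kg·m².
T = 2π√(I/(mgd)) = 2π√(0.9560/(1.67 × 9.81 × 0.535)) = 2.08 s.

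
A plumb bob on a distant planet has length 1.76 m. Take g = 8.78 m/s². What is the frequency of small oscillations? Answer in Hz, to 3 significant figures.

0.355 Hz

T = 2π√(L/g) = 2π√(1.76/8.78) = 2.813 s, so f = 1/T = 0.355 Hz.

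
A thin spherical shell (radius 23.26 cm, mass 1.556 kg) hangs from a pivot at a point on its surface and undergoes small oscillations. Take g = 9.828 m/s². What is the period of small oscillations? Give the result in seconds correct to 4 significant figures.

I_cm = (2/3)mr² = 0.056123 kg·m². The pivot is at distance d = 0.2326 m from the centre of mass.
By the parallel-axis theorem, I = I_cm + md² = 0.056123 + 0.084184 = 0.14031 kg·m².
T = 2π√(I/(mgd)) = 2π√(0.14031/(1.556 × 9.828 × 0.2326)) = 1.248 s.

1.248 s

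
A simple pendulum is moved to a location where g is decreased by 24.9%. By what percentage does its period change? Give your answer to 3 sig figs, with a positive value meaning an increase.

T ∝ 1/√g, so T'/T = 1/√(0.7510) = 1.154.
Percentage change in T = (1.154 − 1) × 100% = 15.4%.

15.4%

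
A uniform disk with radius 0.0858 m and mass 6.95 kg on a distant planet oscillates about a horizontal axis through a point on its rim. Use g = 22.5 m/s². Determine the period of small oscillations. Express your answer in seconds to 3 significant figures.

I_cm = ½mr² = 0.02558 kg·m². The pivot is at distance d = 0.0858 m from the centre of mass.
By the parallel-axis theorem, I = I_cm + md² = 0.02558 + 0.05116 = 0.07675 kg·m².
T = 2π√(I/(mgd)) = 2π√(0.07675/(6.95 × 22.5 × 0.0858)) = 0.475 s.

0.475 s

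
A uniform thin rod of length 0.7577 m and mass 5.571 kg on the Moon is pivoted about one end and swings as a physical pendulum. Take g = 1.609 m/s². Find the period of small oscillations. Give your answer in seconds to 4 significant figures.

3.521 s

For a physical pendulum T = 2π√(I/(mgd)), with d = 0.37885 m from pivot to centre of mass.
I_cm = mL²/12 = 5.571 × 0.7577²/12 = 0.26653 kg·m²; I = I_cm + md² = 0.26653 + 5.571 × 0.37885² = 1.0661 kg·m².
T = 2π√(1.0661/(5.571 × 1.609 × 0.37885)) = 3.521 s.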